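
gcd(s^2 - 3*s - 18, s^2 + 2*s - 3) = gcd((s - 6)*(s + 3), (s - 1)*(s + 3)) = s + 3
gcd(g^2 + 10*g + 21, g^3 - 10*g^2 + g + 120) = g + 3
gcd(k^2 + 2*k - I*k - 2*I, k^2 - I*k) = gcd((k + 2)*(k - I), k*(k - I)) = k - I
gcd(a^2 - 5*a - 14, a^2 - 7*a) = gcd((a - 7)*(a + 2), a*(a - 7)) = a - 7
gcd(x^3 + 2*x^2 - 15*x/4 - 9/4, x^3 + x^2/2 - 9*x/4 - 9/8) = x^2 - x - 3/4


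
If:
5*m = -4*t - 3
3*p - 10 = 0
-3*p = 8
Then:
No Solution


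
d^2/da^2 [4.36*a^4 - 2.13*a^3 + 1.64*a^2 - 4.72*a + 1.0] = 52.32*a^2 - 12.78*a + 3.28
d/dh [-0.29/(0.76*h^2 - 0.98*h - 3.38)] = (0.4408*h - 0.2842)/(-0.76*h^2 + 0.98*h + 3.38)^2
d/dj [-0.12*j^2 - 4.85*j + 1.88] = -0.24*j - 4.85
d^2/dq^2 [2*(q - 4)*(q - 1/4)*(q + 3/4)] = 12*q - 14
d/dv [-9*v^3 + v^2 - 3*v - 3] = -27*v^2 + 2*v - 3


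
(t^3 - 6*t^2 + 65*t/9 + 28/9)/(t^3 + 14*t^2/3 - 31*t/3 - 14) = (3*t^2 - 11*t - 4)/(3*(t^2 + 7*t + 6))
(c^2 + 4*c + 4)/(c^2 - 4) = (c + 2)/(c - 2)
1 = 1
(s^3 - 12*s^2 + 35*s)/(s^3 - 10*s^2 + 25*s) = (s - 7)/(s - 5)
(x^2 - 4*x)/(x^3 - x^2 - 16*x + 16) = x/(x^2 + 3*x - 4)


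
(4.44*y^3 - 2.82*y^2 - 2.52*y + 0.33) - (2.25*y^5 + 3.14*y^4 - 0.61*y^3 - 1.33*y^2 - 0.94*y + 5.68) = -2.25*y^5 - 3.14*y^4 + 5.05*y^3 - 1.49*y^2 - 1.58*y - 5.35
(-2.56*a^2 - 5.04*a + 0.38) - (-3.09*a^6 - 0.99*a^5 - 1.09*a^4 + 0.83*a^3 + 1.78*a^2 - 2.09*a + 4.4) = 3.09*a^6 + 0.99*a^5 + 1.09*a^4 - 0.83*a^3 - 4.34*a^2 - 2.95*a - 4.02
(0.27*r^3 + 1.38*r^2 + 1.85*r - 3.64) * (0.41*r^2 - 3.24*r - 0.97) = 0.1107*r^5 - 0.309*r^4 - 3.9746*r^3 - 8.825*r^2 + 9.9991*r + 3.5308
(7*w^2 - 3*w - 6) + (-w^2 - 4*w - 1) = 6*w^2 - 7*w - 7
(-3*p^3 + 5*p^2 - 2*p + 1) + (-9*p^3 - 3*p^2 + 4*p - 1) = -12*p^3 + 2*p^2 + 2*p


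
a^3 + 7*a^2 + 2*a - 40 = (a - 2)*(a + 4)*(a + 5)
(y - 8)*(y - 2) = y^2 - 10*y + 16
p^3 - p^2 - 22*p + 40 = (p - 4)*(p - 2)*(p + 5)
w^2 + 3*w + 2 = (w + 1)*(w + 2)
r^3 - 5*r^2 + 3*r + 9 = (r - 3)^2*(r + 1)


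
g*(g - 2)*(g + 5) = g^3 + 3*g^2 - 10*g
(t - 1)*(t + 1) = t^2 - 1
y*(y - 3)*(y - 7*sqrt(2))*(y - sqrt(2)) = y^4 - 8*sqrt(2)*y^3 - 3*y^3 + 14*y^2 + 24*sqrt(2)*y^2 - 42*y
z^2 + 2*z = z*(z + 2)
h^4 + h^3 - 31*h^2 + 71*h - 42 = (h - 3)*(h - 2)*(h - 1)*(h + 7)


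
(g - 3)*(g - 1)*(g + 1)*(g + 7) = g^4 + 4*g^3 - 22*g^2 - 4*g + 21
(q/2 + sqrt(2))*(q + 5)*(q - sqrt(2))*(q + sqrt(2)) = q^4/2 + sqrt(2)*q^3 + 5*q^3/2 - q^2 + 5*sqrt(2)*q^2 - 5*q - 2*sqrt(2)*q - 10*sqrt(2)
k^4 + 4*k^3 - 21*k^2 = k^2*(k - 3)*(k + 7)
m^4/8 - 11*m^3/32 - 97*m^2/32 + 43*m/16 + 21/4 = (m/4 + 1)*(m/2 + 1/2)*(m - 6)*(m - 7/4)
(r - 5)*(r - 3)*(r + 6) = r^3 - 2*r^2 - 33*r + 90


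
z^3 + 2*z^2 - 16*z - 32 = (z - 4)*(z + 2)*(z + 4)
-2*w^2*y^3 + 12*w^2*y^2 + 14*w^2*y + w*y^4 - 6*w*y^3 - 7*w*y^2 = y*(-2*w + y)*(y - 7)*(w*y + w)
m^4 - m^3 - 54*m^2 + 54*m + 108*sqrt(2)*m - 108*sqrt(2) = (m - 1)*(m - 3*sqrt(2))^2*(m + 6*sqrt(2))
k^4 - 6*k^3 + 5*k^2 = k^2*(k - 5)*(k - 1)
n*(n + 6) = n^2 + 6*n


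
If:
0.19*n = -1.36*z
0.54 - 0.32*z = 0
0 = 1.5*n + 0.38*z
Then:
No Solution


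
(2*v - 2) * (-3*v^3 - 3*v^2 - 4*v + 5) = -6*v^4 - 2*v^2 + 18*v - 10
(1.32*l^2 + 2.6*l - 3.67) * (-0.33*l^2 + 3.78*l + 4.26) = -0.4356*l^4 + 4.1316*l^3 + 16.6623*l^2 - 2.7966*l - 15.6342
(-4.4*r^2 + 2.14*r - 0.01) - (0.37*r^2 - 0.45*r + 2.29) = -4.77*r^2 + 2.59*r - 2.3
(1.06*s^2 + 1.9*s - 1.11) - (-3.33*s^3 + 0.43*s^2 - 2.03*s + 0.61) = 3.33*s^3 + 0.63*s^2 + 3.93*s - 1.72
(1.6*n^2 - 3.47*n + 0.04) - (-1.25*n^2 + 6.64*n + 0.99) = 2.85*n^2 - 10.11*n - 0.95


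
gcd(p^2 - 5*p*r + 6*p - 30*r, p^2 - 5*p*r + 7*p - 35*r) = p - 5*r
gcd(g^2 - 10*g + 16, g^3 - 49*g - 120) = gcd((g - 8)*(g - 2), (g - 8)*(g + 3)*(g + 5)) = g - 8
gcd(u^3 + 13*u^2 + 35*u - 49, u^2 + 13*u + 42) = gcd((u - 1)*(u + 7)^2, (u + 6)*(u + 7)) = u + 7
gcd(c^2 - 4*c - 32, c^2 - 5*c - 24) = c - 8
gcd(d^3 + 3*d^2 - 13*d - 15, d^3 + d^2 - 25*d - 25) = d^2 + 6*d + 5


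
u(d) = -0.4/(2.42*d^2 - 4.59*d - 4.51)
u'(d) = -0.4*(4.59 - 4.84*d)/(2.42*d^2 - 4.59*d - 4.51)^2 = (1.936*d - 1.836)/(-2.42*d^2 + 4.59*d + 4.51)^2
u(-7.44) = -0.00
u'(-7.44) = -0.00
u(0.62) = 0.06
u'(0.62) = -0.02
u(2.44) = 0.31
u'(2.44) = 1.70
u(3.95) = -0.03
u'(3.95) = 0.03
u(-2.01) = -0.03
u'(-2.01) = -0.03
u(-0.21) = 0.12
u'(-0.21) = -0.19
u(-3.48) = -0.01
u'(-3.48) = -0.01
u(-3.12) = -0.01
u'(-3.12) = -0.01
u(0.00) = 0.09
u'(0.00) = -0.09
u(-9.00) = -0.00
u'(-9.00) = -0.00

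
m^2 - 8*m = m*(m - 8)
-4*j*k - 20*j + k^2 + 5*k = (-4*j + k)*(k + 5)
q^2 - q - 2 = (q - 2)*(q + 1)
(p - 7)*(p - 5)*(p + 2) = p^3 - 10*p^2 + 11*p + 70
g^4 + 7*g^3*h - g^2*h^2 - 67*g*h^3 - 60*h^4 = (g - 3*h)*(g + h)*(g + 4*h)*(g + 5*h)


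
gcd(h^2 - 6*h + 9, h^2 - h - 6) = h - 3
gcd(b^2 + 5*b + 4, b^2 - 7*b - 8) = b + 1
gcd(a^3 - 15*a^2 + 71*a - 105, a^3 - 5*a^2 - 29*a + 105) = a^2 - 10*a + 21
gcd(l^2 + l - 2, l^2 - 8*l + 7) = l - 1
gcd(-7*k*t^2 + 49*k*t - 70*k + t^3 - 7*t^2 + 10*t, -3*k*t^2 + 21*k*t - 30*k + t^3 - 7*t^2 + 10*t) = t^2 - 7*t + 10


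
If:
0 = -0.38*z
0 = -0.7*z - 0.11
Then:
No Solution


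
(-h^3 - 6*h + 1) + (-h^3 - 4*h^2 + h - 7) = -2*h^3 - 4*h^2 - 5*h - 6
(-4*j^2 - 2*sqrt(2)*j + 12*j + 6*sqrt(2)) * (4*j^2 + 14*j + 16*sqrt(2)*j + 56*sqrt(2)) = -16*j^4 - 72*sqrt(2)*j^3 - 8*j^3 - 36*sqrt(2)*j^2 + 104*j^2 - 32*j + 756*sqrt(2)*j + 672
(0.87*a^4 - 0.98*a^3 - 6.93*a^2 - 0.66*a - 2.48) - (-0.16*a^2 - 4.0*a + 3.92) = 0.87*a^4 - 0.98*a^3 - 6.77*a^2 + 3.34*a - 6.4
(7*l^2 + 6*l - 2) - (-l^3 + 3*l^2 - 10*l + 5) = l^3 + 4*l^2 + 16*l - 7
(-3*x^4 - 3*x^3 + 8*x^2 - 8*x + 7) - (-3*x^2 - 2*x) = -3*x^4 - 3*x^3 + 11*x^2 - 6*x + 7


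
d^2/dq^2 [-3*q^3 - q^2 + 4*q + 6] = -18*q - 2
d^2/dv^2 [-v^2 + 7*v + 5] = -2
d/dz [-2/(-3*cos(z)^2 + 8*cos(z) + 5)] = 4*(3*cos(z) - 4)*sin(z)/(-3*cos(z)^2 + 8*cos(z) + 5)^2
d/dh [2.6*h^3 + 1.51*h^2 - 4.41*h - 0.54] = 7.8*h^2 + 3.02*h - 4.41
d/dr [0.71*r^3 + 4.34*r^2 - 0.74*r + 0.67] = 2.13*r^2 + 8.68*r - 0.74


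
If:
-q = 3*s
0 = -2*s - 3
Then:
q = 9/2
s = -3/2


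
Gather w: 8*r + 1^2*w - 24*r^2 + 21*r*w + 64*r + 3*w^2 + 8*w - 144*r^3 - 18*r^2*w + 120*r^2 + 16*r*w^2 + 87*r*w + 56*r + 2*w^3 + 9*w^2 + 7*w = -144*r^3 + 96*r^2 + 128*r + 2*w^3 + w^2*(16*r + 12) + w*(-18*r^2 + 108*r + 16)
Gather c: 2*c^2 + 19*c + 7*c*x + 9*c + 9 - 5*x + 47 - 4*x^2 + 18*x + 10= 2*c^2 + c*(7*x + 28) - 4*x^2 + 13*x + 66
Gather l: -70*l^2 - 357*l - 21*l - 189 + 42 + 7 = -70*l^2 - 378*l - 140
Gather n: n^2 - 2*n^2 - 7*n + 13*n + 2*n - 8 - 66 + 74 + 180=-n^2 + 8*n + 180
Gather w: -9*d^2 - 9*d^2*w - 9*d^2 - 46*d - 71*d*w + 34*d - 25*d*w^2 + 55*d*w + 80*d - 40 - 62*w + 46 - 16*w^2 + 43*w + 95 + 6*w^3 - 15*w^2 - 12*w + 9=-18*d^2 + 68*d + 6*w^3 + w^2*(-25*d - 31) + w*(-9*d^2 - 16*d - 31) + 110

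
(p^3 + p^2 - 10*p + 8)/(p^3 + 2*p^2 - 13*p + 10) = (p + 4)/(p + 5)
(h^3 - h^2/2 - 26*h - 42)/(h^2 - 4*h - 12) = h + 7/2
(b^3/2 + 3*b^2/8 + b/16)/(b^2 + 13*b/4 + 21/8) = b*(8*b^2 + 6*b + 1)/(2*(8*b^2 + 26*b + 21))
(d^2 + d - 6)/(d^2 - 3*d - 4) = (-d^2 - d + 6)/(-d^2 + 3*d + 4)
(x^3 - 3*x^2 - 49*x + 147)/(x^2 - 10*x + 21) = x + 7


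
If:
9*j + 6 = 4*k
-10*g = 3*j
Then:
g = 1/5 - 2*k/15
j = 4*k/9 - 2/3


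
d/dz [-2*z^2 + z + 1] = 1 - 4*z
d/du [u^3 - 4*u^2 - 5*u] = 3*u^2 - 8*u - 5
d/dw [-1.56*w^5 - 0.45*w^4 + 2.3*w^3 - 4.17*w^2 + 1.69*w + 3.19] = -7.8*w^4 - 1.8*w^3 + 6.9*w^2 - 8.34*w + 1.69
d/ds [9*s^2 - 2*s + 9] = 18*s - 2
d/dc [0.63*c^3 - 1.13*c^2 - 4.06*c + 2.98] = 1.89*c^2 - 2.26*c - 4.06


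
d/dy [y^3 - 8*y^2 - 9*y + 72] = 3*y^2 - 16*y - 9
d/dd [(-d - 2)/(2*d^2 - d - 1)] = (-2*d^2 + d + (d + 2)*(4*d - 1) + 1)/(-2*d^2 + d + 1)^2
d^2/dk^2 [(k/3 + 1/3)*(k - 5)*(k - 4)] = 2*k - 16/3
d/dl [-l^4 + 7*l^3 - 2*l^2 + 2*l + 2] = -4*l^3 + 21*l^2 - 4*l + 2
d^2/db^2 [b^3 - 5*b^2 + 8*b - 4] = 6*b - 10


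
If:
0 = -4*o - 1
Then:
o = -1/4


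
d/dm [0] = 0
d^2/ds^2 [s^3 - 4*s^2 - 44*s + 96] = 6*s - 8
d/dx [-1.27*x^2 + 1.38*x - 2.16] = 1.38 - 2.54*x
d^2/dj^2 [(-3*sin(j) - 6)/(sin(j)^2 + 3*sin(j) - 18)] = 3*(sin(j)^5 + 5*sin(j)^4 + 124*sin(j)^3 + 204*sin(j)^2 + 288*sin(j) - 216)/(sin(j)^2 + 3*sin(j) - 18)^3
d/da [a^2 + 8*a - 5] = 2*a + 8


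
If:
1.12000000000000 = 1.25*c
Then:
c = 0.90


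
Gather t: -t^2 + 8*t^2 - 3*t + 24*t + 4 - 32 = 7*t^2 + 21*t - 28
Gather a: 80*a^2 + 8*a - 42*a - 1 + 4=80*a^2 - 34*a + 3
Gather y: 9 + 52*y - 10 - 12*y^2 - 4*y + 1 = -12*y^2 + 48*y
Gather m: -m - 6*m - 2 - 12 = -7*m - 14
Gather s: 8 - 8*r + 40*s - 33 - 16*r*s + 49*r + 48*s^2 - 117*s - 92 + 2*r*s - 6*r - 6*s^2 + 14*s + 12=35*r + 42*s^2 + s*(-14*r - 63) - 105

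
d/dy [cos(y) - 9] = -sin(y)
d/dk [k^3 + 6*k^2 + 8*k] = 3*k^2 + 12*k + 8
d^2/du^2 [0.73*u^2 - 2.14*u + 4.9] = 1.46000000000000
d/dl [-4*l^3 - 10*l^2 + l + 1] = -12*l^2 - 20*l + 1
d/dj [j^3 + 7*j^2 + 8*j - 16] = 3*j^2 + 14*j + 8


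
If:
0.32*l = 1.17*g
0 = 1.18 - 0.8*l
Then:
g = 0.40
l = 1.48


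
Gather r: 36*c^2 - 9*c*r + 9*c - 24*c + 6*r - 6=36*c^2 - 15*c + r*(6 - 9*c) - 6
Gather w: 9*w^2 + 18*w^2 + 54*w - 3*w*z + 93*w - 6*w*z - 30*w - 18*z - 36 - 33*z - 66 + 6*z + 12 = 27*w^2 + w*(117 - 9*z) - 45*z - 90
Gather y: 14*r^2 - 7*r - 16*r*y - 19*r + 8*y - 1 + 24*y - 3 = 14*r^2 - 26*r + y*(32 - 16*r) - 4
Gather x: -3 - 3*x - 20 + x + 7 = -2*x - 16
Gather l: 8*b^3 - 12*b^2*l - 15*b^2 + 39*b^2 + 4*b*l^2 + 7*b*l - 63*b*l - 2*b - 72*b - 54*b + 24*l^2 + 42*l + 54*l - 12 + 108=8*b^3 + 24*b^2 - 128*b + l^2*(4*b + 24) + l*(-12*b^2 - 56*b + 96) + 96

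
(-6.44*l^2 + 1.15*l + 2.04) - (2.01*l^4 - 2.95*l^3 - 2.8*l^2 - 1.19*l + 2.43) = -2.01*l^4 + 2.95*l^3 - 3.64*l^2 + 2.34*l - 0.39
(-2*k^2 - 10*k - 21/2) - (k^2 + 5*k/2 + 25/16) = -3*k^2 - 25*k/2 - 193/16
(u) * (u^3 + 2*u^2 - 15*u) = u^4 + 2*u^3 - 15*u^2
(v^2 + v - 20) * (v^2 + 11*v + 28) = v^4 + 12*v^3 + 19*v^2 - 192*v - 560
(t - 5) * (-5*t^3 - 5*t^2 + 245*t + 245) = -5*t^4 + 20*t^3 + 270*t^2 - 980*t - 1225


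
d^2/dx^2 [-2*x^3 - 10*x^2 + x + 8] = -12*x - 20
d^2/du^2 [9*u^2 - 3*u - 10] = 18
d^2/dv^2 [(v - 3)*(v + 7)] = 2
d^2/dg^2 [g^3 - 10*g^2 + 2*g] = 6*g - 20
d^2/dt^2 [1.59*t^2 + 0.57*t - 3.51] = 3.18000000000000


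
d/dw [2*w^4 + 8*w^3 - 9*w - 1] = 8*w^3 + 24*w^2 - 9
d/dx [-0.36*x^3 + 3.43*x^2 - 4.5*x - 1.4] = -1.08*x^2 + 6.86*x - 4.5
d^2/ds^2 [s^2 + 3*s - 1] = 2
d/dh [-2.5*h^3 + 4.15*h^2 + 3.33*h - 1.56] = -7.5*h^2 + 8.3*h + 3.33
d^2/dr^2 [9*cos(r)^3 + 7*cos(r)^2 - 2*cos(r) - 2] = -19*cos(r)/4 - 14*cos(2*r) - 81*cos(3*r)/4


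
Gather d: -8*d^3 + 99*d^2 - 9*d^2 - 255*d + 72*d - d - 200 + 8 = -8*d^3 + 90*d^2 - 184*d - 192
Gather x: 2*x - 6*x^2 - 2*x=-6*x^2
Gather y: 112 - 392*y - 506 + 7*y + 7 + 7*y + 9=-378*y - 378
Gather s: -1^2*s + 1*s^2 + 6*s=s^2 + 5*s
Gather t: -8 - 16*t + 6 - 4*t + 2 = -20*t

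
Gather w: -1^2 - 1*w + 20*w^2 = 20*w^2 - w - 1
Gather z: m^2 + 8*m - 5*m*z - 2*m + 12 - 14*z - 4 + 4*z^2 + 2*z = m^2 + 6*m + 4*z^2 + z*(-5*m - 12) + 8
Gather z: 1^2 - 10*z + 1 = 2 - 10*z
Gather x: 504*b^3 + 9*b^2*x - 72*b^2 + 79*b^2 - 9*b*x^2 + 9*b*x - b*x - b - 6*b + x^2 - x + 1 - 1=504*b^3 + 7*b^2 - 7*b + x^2*(1 - 9*b) + x*(9*b^2 + 8*b - 1)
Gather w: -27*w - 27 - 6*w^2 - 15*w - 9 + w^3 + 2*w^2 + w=w^3 - 4*w^2 - 41*w - 36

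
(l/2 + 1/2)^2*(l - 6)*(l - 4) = l^4/4 - 2*l^3 + 5*l^2/4 + 19*l/2 + 6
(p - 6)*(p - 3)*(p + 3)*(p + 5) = p^4 - p^3 - 39*p^2 + 9*p + 270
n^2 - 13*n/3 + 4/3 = (n - 4)*(n - 1/3)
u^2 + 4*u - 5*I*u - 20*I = (u + 4)*(u - 5*I)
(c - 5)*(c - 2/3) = c^2 - 17*c/3 + 10/3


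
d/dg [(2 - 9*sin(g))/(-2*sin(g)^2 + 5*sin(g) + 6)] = 2*(-9*sin(g)^2 + 4*sin(g) - 32)*cos(g)/(2*sin(g)^2 - 5*sin(g) - 6)^2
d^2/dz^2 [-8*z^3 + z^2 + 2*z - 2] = 2 - 48*z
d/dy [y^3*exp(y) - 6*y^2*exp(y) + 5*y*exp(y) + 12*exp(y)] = (y^3 - 3*y^2 - 7*y + 17)*exp(y)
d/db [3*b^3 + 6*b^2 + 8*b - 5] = 9*b^2 + 12*b + 8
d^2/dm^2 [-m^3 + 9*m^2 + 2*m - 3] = 18 - 6*m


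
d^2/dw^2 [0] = 0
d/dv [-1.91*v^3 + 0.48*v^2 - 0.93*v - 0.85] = -5.73*v^2 + 0.96*v - 0.93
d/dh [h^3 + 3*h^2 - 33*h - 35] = 3*h^2 + 6*h - 33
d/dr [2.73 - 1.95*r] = -1.95000000000000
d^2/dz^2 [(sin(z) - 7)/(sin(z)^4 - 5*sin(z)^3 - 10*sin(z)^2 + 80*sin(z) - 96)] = (-9*sin(z)^9 + 167*sin(z)^8 - 873*sin(z)^7 + 1085*sin(z)^6 + 618*sin(z)^5 + 12372*sin(z)^4 - 46200*sin(z)^3 + 9016*sin(z)^2 + 92544*sin(z) - 60800)/((sin(z) - 4)^3*(sin(z) - 3)^3*(sin(z) - 2)^3*(sin(z) + 4)^3)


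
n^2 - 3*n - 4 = (n - 4)*(n + 1)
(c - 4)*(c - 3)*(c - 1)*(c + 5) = c^4 - 3*c^3 - 21*c^2 + 83*c - 60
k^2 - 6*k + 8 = (k - 4)*(k - 2)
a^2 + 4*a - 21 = (a - 3)*(a + 7)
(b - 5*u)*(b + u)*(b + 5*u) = b^3 + b^2*u - 25*b*u^2 - 25*u^3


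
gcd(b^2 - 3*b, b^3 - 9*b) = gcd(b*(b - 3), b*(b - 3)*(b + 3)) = b^2 - 3*b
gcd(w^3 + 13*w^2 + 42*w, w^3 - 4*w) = w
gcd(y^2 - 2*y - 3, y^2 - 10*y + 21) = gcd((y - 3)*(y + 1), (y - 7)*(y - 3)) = y - 3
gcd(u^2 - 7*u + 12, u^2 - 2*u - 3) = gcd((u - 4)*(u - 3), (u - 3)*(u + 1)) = u - 3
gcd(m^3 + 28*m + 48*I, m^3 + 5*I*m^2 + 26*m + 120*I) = m + 4*I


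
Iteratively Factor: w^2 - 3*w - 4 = (w + 1)*(w - 4)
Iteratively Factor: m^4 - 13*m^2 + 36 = (m - 3)*(m^3 + 3*m^2 - 4*m - 12) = (m - 3)*(m - 2)*(m^2 + 5*m + 6) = (m - 3)*(m - 2)*(m + 2)*(m + 3)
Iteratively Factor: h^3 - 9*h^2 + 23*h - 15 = (h - 1)*(h^2 - 8*h + 15) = (h - 3)*(h - 1)*(h - 5)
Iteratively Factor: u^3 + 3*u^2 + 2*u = (u + 2)*(u^2 + u) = u*(u + 2)*(u + 1)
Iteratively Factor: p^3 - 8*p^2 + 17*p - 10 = (p - 1)*(p^2 - 7*p + 10) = (p - 2)*(p - 1)*(p - 5)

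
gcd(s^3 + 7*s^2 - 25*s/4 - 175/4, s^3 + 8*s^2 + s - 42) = s + 7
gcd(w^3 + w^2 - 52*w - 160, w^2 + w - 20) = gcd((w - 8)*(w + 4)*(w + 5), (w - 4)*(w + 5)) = w + 5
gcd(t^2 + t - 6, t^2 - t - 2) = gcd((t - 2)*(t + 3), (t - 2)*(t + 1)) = t - 2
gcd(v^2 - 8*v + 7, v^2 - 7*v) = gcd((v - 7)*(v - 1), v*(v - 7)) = v - 7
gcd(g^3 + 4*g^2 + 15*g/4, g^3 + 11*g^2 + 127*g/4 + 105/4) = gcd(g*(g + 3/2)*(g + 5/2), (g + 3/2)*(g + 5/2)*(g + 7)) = g^2 + 4*g + 15/4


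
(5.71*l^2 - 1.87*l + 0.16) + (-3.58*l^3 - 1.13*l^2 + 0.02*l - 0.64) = -3.58*l^3 + 4.58*l^2 - 1.85*l - 0.48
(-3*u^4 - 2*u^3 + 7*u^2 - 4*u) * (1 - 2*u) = 6*u^5 + u^4 - 16*u^3 + 15*u^2 - 4*u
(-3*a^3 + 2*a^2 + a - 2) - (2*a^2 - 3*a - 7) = -3*a^3 + 4*a + 5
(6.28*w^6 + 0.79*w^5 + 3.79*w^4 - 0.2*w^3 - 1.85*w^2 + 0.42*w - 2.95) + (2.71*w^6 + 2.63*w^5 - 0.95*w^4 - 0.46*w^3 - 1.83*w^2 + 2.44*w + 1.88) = 8.99*w^6 + 3.42*w^5 + 2.84*w^4 - 0.66*w^3 - 3.68*w^2 + 2.86*w - 1.07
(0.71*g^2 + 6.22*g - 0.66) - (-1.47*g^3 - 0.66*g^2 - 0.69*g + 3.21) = 1.47*g^3 + 1.37*g^2 + 6.91*g - 3.87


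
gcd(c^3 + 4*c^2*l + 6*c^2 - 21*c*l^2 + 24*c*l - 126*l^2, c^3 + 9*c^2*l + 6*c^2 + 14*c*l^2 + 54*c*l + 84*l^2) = c^2 + 7*c*l + 6*c + 42*l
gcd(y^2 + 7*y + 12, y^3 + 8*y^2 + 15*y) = y + 3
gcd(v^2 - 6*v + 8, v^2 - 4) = v - 2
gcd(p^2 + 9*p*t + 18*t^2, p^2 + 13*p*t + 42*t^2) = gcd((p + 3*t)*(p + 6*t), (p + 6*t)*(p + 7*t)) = p + 6*t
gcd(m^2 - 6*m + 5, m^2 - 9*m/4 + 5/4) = m - 1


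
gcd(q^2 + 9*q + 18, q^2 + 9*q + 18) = q^2 + 9*q + 18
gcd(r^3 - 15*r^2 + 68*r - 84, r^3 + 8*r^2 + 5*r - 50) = r - 2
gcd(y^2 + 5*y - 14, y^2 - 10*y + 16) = y - 2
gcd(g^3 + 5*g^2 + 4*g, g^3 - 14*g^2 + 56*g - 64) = 1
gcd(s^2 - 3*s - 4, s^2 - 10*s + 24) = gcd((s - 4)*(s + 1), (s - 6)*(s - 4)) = s - 4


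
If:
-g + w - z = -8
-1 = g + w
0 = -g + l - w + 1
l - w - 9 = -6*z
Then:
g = 32/11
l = -2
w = -43/11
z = 13/11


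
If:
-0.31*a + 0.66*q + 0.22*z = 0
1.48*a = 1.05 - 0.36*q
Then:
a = 0.0727673649393605*z + 0.636714443219405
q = 0.299062844542448 - 0.299154722528482*z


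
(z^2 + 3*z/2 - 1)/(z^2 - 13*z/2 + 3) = (z + 2)/(z - 6)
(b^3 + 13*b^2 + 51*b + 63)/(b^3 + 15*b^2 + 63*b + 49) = (b^2 + 6*b + 9)/(b^2 + 8*b + 7)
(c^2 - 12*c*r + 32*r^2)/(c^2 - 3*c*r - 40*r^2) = (c - 4*r)/(c + 5*r)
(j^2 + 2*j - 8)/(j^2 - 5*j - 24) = (-j^2 - 2*j + 8)/(-j^2 + 5*j + 24)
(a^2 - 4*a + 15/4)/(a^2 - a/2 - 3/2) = (a - 5/2)/(a + 1)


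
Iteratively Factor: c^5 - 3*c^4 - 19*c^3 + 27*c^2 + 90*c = (c - 3)*(c^4 - 19*c^2 - 30*c) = (c - 5)*(c - 3)*(c^3 + 5*c^2 + 6*c) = (c - 5)*(c - 3)*(c + 2)*(c^2 + 3*c) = (c - 5)*(c - 3)*(c + 2)*(c + 3)*(c)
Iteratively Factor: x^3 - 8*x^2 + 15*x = (x - 5)*(x^2 - 3*x) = x*(x - 5)*(x - 3)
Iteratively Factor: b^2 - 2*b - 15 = (b - 5)*(b + 3)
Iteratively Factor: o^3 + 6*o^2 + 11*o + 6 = (o + 2)*(o^2 + 4*o + 3) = (o + 2)*(o + 3)*(o + 1)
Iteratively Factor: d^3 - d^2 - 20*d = (d + 4)*(d^2 - 5*d) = (d - 5)*(d + 4)*(d)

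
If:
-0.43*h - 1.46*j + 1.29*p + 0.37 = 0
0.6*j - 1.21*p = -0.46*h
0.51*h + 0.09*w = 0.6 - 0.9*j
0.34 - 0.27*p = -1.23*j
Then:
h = 38.06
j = 3.25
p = 16.08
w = -241.57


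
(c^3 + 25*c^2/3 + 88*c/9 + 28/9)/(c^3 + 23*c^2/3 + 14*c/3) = (c + 2/3)/c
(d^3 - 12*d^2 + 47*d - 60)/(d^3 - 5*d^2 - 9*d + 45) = (d - 4)/(d + 3)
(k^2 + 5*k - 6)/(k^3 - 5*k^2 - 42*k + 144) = (k - 1)/(k^2 - 11*k + 24)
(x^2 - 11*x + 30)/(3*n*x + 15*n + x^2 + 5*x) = (x^2 - 11*x + 30)/(3*n*x + 15*n + x^2 + 5*x)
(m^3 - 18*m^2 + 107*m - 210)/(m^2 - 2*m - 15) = (m^2 - 13*m + 42)/(m + 3)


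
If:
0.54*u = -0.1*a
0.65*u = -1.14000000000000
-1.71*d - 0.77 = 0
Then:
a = 9.47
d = -0.45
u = -1.75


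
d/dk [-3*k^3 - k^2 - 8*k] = -9*k^2 - 2*k - 8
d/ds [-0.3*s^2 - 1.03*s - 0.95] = -0.6*s - 1.03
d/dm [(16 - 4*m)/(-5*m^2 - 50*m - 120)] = 4*(m^2 + 10*m - 2*(m - 4)*(m + 5) + 24)/(5*(m^2 + 10*m + 24)^2)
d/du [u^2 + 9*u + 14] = 2*u + 9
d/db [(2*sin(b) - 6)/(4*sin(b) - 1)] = 22*cos(b)/(4*sin(b) - 1)^2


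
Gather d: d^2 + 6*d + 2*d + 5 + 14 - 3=d^2 + 8*d + 16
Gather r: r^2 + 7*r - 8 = r^2 + 7*r - 8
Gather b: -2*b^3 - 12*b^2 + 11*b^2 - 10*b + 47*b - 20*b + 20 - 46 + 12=-2*b^3 - b^2 + 17*b - 14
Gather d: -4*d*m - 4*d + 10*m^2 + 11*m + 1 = d*(-4*m - 4) + 10*m^2 + 11*m + 1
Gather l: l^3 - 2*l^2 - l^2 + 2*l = l^3 - 3*l^2 + 2*l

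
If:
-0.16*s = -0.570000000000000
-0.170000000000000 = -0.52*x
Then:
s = 3.56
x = 0.33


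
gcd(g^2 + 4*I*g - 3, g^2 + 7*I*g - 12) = g + 3*I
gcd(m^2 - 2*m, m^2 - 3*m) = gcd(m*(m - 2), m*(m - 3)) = m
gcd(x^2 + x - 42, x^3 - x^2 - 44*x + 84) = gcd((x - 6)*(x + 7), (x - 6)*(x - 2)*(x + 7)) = x^2 + x - 42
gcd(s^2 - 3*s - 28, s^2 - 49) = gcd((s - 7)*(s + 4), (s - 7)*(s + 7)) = s - 7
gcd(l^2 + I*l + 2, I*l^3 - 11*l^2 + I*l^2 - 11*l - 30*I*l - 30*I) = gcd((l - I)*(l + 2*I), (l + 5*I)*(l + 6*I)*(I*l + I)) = 1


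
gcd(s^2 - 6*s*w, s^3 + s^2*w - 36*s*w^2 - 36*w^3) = s - 6*w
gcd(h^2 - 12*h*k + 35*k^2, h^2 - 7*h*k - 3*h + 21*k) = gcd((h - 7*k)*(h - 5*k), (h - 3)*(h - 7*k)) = h - 7*k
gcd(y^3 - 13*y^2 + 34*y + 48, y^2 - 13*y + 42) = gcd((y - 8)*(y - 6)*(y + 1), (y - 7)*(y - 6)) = y - 6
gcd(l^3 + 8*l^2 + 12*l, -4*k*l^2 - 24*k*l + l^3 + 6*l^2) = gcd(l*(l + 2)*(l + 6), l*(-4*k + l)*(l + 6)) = l^2 + 6*l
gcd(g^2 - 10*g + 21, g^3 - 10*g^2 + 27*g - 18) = g - 3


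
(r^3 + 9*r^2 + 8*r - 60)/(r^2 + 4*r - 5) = (r^2 + 4*r - 12)/(r - 1)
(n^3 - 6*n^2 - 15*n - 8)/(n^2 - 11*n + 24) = (n^2 + 2*n + 1)/(n - 3)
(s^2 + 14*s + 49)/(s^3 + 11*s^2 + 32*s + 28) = (s + 7)/(s^2 + 4*s + 4)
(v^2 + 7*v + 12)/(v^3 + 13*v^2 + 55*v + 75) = (v + 4)/(v^2 + 10*v + 25)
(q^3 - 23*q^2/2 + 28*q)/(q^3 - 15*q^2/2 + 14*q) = (q - 8)/(q - 4)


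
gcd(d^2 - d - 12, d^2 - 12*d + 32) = d - 4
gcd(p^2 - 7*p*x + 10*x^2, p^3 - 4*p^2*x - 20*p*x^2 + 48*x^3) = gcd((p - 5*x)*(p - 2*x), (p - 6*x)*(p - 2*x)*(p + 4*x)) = -p + 2*x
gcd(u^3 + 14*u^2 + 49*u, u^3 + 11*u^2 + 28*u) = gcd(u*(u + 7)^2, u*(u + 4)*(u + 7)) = u^2 + 7*u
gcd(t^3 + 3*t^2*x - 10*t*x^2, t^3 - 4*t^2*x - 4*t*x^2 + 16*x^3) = -t + 2*x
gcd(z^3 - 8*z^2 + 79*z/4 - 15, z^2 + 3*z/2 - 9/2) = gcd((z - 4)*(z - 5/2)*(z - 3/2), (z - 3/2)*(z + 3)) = z - 3/2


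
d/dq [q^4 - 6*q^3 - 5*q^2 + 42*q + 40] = 4*q^3 - 18*q^2 - 10*q + 42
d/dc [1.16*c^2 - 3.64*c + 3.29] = 2.32*c - 3.64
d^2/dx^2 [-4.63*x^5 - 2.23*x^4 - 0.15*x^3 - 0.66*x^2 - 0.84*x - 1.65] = -92.6*x^3 - 26.76*x^2 - 0.9*x - 1.32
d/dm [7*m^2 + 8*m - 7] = 14*m + 8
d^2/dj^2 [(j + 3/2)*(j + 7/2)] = 2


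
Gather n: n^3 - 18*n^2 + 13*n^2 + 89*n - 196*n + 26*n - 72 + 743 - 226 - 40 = n^3 - 5*n^2 - 81*n + 405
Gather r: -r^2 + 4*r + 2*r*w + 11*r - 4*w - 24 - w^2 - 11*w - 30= -r^2 + r*(2*w + 15) - w^2 - 15*w - 54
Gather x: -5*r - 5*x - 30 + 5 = -5*r - 5*x - 25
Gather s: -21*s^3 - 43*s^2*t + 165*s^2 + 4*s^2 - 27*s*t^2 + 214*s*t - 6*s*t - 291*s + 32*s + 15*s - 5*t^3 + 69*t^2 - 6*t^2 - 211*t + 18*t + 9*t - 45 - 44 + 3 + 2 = -21*s^3 + s^2*(169 - 43*t) + s*(-27*t^2 + 208*t - 244) - 5*t^3 + 63*t^2 - 184*t - 84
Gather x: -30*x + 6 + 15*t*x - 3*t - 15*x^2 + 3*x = -3*t - 15*x^2 + x*(15*t - 27) + 6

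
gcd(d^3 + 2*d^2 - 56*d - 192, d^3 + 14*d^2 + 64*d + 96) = d^2 + 10*d + 24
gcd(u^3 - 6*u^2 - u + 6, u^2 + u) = u + 1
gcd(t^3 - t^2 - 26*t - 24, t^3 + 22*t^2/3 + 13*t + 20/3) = t + 1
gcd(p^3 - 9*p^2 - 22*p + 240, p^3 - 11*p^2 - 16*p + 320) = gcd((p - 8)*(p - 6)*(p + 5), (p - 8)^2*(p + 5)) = p^2 - 3*p - 40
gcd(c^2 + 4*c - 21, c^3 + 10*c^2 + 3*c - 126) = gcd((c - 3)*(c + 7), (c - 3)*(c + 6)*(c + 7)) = c^2 + 4*c - 21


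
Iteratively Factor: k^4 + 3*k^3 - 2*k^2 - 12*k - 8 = (k + 2)*(k^3 + k^2 - 4*k - 4) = (k + 2)^2*(k^2 - k - 2) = (k - 2)*(k + 2)^2*(k + 1)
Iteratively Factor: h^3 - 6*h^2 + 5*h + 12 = (h + 1)*(h^2 - 7*h + 12) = (h - 3)*(h + 1)*(h - 4)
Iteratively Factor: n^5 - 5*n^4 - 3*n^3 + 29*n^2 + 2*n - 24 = (n + 1)*(n^4 - 6*n^3 + 3*n^2 + 26*n - 24) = (n + 1)*(n + 2)*(n^3 - 8*n^2 + 19*n - 12) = (n - 3)*(n + 1)*(n + 2)*(n^2 - 5*n + 4) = (n - 4)*(n - 3)*(n + 1)*(n + 2)*(n - 1)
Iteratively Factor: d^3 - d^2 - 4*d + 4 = (d - 2)*(d^2 + d - 2) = (d - 2)*(d - 1)*(d + 2)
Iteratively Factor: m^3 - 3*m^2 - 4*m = (m + 1)*(m^2 - 4*m) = m*(m + 1)*(m - 4)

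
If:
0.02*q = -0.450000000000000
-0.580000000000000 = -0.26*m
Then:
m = 2.23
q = -22.50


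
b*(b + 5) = b^2 + 5*b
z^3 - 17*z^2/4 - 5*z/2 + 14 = (z - 4)*(z - 2)*(z + 7/4)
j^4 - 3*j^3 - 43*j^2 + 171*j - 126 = (j - 6)*(j - 3)*(j - 1)*(j + 7)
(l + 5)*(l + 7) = l^2 + 12*l + 35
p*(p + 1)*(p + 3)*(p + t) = p^4 + p^3*t + 4*p^3 + 4*p^2*t + 3*p^2 + 3*p*t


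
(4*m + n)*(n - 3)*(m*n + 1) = 4*m^2*n^2 - 12*m^2*n + m*n^3 - 3*m*n^2 + 4*m*n - 12*m + n^2 - 3*n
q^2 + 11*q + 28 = (q + 4)*(q + 7)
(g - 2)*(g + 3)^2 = g^3 + 4*g^2 - 3*g - 18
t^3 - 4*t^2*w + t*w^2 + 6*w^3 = (t - 3*w)*(t - 2*w)*(t + w)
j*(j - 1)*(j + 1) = j^3 - j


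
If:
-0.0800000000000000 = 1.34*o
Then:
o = -0.06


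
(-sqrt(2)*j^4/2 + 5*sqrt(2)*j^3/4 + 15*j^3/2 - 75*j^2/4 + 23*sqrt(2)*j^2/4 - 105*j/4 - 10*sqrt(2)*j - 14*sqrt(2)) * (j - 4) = -sqrt(2)*j^5/2 + 13*sqrt(2)*j^4/4 + 15*j^4/2 - 195*j^3/4 + 3*sqrt(2)*j^3/4 - 33*sqrt(2)*j^2 + 195*j^2/4 + 26*sqrt(2)*j + 105*j + 56*sqrt(2)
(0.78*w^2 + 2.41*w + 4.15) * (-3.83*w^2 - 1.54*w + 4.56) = -2.9874*w^4 - 10.4315*w^3 - 16.0491*w^2 + 4.5986*w + 18.924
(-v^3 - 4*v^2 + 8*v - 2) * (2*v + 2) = -2*v^4 - 10*v^3 + 8*v^2 + 12*v - 4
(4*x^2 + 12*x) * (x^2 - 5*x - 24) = 4*x^4 - 8*x^3 - 156*x^2 - 288*x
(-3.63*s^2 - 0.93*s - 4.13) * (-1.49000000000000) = 5.4087*s^2 + 1.3857*s + 6.1537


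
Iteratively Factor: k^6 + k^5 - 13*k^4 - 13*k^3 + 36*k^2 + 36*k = (k + 2)*(k^5 - k^4 - 11*k^3 + 9*k^2 + 18*k) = (k + 1)*(k + 2)*(k^4 - 2*k^3 - 9*k^2 + 18*k) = (k - 3)*(k + 1)*(k + 2)*(k^3 + k^2 - 6*k) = (k - 3)*(k + 1)*(k + 2)*(k + 3)*(k^2 - 2*k) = (k - 3)*(k - 2)*(k + 1)*(k + 2)*(k + 3)*(k)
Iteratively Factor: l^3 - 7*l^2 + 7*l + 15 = (l - 3)*(l^2 - 4*l - 5) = (l - 3)*(l + 1)*(l - 5)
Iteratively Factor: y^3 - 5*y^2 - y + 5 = (y + 1)*(y^2 - 6*y + 5) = (y - 1)*(y + 1)*(y - 5)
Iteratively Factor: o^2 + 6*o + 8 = (o + 2)*(o + 4)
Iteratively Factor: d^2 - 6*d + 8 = (d - 4)*(d - 2)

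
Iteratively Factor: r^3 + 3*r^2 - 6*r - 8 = (r + 4)*(r^2 - r - 2) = (r + 1)*(r + 4)*(r - 2)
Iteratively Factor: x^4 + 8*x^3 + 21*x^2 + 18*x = (x)*(x^3 + 8*x^2 + 21*x + 18) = x*(x + 3)*(x^2 + 5*x + 6) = x*(x + 2)*(x + 3)*(x + 3)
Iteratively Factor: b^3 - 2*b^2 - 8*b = (b + 2)*(b^2 - 4*b) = b*(b + 2)*(b - 4)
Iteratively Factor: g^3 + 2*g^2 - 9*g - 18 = (g + 3)*(g^2 - g - 6) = (g - 3)*(g + 3)*(g + 2)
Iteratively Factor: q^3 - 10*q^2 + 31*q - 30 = (q - 2)*(q^2 - 8*q + 15) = (q - 3)*(q - 2)*(q - 5)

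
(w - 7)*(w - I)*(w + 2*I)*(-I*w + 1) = -I*w^4 + 2*w^3 + 7*I*w^3 - 14*w^2 - I*w^2 + 2*w + 7*I*w - 14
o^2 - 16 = (o - 4)*(o + 4)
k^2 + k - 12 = (k - 3)*(k + 4)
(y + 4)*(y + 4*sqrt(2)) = y^2 + 4*y + 4*sqrt(2)*y + 16*sqrt(2)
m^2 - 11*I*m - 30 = (m - 6*I)*(m - 5*I)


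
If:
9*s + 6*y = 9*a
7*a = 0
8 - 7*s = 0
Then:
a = 0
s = 8/7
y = -12/7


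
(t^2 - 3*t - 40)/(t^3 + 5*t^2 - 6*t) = (t^2 - 3*t - 40)/(t*(t^2 + 5*t - 6))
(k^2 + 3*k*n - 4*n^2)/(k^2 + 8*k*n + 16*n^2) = (k - n)/(k + 4*n)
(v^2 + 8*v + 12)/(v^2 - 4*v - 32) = (v^2 + 8*v + 12)/(v^2 - 4*v - 32)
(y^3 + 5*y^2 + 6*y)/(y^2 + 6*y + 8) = y*(y + 3)/(y + 4)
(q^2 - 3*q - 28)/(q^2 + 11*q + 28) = (q - 7)/(q + 7)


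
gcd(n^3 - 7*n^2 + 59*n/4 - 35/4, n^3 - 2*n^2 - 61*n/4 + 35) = n^2 - 6*n + 35/4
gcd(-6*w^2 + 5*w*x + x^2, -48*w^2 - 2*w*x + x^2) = 6*w + x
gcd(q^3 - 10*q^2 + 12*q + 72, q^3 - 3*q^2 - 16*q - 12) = q^2 - 4*q - 12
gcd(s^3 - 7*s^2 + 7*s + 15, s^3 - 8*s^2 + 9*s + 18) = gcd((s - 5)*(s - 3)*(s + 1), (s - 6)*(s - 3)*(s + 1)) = s^2 - 2*s - 3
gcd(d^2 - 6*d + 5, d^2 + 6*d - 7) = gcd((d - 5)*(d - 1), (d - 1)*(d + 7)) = d - 1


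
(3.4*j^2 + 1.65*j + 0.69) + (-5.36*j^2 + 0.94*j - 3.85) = -1.96*j^2 + 2.59*j - 3.16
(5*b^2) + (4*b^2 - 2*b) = 9*b^2 - 2*b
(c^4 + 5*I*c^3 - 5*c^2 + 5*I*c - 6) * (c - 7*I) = c^5 - 2*I*c^4 + 30*c^3 + 40*I*c^2 + 29*c + 42*I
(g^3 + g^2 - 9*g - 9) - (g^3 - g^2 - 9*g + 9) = 2*g^2 - 18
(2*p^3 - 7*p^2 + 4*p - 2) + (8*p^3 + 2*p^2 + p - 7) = 10*p^3 - 5*p^2 + 5*p - 9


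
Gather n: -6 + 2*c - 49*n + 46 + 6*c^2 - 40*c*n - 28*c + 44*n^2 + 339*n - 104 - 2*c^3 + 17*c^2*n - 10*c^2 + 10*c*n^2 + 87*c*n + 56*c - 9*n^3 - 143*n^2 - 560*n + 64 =-2*c^3 - 4*c^2 + 30*c - 9*n^3 + n^2*(10*c - 99) + n*(17*c^2 + 47*c - 270)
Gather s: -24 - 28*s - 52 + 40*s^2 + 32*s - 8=40*s^2 + 4*s - 84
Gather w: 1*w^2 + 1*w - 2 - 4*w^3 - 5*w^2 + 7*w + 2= -4*w^3 - 4*w^2 + 8*w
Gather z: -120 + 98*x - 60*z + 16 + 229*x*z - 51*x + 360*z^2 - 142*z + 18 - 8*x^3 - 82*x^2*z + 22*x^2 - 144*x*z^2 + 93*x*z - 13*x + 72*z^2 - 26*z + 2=-8*x^3 + 22*x^2 + 34*x + z^2*(432 - 144*x) + z*(-82*x^2 + 322*x - 228) - 84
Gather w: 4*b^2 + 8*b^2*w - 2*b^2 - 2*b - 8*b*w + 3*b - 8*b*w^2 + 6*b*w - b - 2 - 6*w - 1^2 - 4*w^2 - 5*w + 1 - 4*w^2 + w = 2*b^2 + w^2*(-8*b - 8) + w*(8*b^2 - 2*b - 10) - 2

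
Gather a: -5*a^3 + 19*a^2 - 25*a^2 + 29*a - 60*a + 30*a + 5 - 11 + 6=-5*a^3 - 6*a^2 - a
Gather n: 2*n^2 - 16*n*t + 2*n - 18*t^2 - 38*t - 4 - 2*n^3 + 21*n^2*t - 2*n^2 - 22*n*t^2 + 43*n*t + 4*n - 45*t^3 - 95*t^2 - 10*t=-2*n^3 + 21*n^2*t + n*(-22*t^2 + 27*t + 6) - 45*t^3 - 113*t^2 - 48*t - 4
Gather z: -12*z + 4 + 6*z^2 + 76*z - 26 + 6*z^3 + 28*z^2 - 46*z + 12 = 6*z^3 + 34*z^2 + 18*z - 10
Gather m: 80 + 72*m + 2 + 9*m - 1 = 81*m + 81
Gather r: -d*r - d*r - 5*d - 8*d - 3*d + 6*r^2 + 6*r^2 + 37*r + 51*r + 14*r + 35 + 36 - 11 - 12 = -16*d + 12*r^2 + r*(102 - 2*d) + 48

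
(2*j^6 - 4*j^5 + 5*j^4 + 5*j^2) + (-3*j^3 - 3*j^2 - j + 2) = 2*j^6 - 4*j^5 + 5*j^4 - 3*j^3 + 2*j^2 - j + 2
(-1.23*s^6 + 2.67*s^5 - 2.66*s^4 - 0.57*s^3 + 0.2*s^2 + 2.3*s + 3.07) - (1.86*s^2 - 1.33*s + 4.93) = -1.23*s^6 + 2.67*s^5 - 2.66*s^4 - 0.57*s^3 - 1.66*s^2 + 3.63*s - 1.86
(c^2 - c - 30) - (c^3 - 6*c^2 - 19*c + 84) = -c^3 + 7*c^2 + 18*c - 114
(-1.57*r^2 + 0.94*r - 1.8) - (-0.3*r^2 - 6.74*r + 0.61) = -1.27*r^2 + 7.68*r - 2.41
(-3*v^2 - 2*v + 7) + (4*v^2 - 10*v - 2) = v^2 - 12*v + 5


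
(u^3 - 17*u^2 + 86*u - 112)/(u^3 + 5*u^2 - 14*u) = (u^2 - 15*u + 56)/(u*(u + 7))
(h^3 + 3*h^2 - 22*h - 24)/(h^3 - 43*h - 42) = (h - 4)/(h - 7)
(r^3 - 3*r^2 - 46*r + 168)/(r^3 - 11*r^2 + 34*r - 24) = (r + 7)/(r - 1)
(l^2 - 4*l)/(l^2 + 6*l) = (l - 4)/(l + 6)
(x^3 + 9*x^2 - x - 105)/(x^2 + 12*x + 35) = x - 3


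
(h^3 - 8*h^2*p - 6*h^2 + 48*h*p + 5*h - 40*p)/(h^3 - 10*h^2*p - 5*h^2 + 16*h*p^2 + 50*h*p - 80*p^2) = (1 - h)/(-h + 2*p)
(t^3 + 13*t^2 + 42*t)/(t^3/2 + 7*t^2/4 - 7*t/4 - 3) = 4*t*(t^2 + 13*t + 42)/(2*t^3 + 7*t^2 - 7*t - 12)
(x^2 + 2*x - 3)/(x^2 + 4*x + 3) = (x - 1)/(x + 1)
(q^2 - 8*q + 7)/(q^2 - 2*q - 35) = (q - 1)/(q + 5)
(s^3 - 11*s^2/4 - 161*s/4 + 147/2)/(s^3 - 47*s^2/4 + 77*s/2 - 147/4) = (s + 6)/(s - 3)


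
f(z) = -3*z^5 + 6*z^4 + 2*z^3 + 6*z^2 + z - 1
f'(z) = -15*z^4 + 24*z^3 + 6*z^2 + 12*z + 1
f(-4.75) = 10223.88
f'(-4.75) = -10128.75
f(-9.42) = 268618.54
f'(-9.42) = -137753.38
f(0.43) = 0.86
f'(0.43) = 8.66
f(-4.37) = 6911.56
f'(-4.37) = -7410.12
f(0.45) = 1.04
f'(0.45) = 9.19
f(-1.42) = 45.67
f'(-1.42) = -133.65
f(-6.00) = 30881.00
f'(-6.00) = -24479.00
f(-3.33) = 1954.54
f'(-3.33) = -2703.11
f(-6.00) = 30881.00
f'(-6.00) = -24479.00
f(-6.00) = 30881.00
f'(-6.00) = -24479.00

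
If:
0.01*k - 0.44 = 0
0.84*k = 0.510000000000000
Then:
No Solution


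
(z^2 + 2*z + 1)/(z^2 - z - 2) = (z + 1)/(z - 2)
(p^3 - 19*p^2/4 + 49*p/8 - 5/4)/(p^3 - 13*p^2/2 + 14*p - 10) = (p - 1/4)/(p - 2)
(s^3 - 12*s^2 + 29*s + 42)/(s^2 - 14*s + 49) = (s^2 - 5*s - 6)/(s - 7)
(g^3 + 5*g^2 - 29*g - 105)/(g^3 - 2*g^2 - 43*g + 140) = (g + 3)/(g - 4)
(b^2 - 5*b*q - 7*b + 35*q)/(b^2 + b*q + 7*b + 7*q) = (b^2 - 5*b*q - 7*b + 35*q)/(b^2 + b*q + 7*b + 7*q)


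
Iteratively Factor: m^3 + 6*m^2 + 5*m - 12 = (m - 1)*(m^2 + 7*m + 12) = (m - 1)*(m + 4)*(m + 3)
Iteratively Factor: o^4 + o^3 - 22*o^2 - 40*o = (o + 2)*(o^3 - o^2 - 20*o) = (o + 2)*(o + 4)*(o^2 - 5*o) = (o - 5)*(o + 2)*(o + 4)*(o)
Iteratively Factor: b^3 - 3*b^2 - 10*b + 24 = (b - 2)*(b^2 - b - 12) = (b - 4)*(b - 2)*(b + 3)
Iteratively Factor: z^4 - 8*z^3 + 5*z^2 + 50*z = (z + 2)*(z^3 - 10*z^2 + 25*z) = z*(z + 2)*(z^2 - 10*z + 25) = z*(z - 5)*(z + 2)*(z - 5)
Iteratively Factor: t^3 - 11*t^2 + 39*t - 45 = (t - 3)*(t^2 - 8*t + 15) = (t - 5)*(t - 3)*(t - 3)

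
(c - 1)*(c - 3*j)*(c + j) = c^3 - 2*c^2*j - c^2 - 3*c*j^2 + 2*c*j + 3*j^2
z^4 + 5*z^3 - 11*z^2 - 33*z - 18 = (z - 3)*(z + 1)^2*(z + 6)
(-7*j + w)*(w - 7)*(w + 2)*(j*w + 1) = -7*j^2*w^3 + 35*j^2*w^2 + 98*j^2*w + j*w^4 - 5*j*w^3 - 21*j*w^2 + 35*j*w + 98*j + w^3 - 5*w^2 - 14*w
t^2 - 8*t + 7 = (t - 7)*(t - 1)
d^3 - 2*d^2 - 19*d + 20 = (d - 5)*(d - 1)*(d + 4)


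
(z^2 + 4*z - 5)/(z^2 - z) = (z + 5)/z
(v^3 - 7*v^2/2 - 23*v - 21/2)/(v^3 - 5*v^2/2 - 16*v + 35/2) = (2*v^3 - 7*v^2 - 46*v - 21)/(2*v^3 - 5*v^2 - 32*v + 35)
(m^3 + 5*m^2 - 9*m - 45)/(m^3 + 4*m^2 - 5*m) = (m^2 - 9)/(m*(m - 1))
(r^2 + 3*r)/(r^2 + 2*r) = (r + 3)/(r + 2)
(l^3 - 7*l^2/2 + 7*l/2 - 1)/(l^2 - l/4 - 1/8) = 4*(l^2 - 3*l + 2)/(4*l + 1)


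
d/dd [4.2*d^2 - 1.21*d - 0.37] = 8.4*d - 1.21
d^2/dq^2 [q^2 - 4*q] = 2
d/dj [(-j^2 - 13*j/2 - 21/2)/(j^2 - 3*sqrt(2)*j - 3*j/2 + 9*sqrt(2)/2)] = ((-4*j - 13)*(2*j^2 - 6*sqrt(2)*j - 3*j + 9*sqrt(2)) - (-4*j + 3 + 6*sqrt(2))*(2*j^2 + 13*j + 21))/(2*j^2 - 6*sqrt(2)*j - 3*j + 9*sqrt(2))^2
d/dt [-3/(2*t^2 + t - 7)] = 3*(4*t + 1)/(2*t^2 + t - 7)^2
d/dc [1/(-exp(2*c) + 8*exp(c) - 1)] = 2*(exp(c) - 4)*exp(c)/(exp(2*c) - 8*exp(c) + 1)^2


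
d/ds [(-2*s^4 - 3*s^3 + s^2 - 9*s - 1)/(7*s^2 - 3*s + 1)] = (-28*s^5 - 3*s^4 + 10*s^3 + 51*s^2 + 16*s - 12)/(49*s^4 - 42*s^3 + 23*s^2 - 6*s + 1)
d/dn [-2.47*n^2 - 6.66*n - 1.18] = -4.94*n - 6.66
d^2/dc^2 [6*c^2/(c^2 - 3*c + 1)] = 12*(3*c^3 - 3*c^2 + 1)/(c^6 - 9*c^5 + 30*c^4 - 45*c^3 + 30*c^2 - 9*c + 1)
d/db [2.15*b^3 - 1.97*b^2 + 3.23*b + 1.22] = 6.45*b^2 - 3.94*b + 3.23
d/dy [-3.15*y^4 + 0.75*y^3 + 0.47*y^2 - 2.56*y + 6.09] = -12.6*y^3 + 2.25*y^2 + 0.94*y - 2.56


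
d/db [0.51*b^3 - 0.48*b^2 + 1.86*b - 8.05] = 1.53*b^2 - 0.96*b + 1.86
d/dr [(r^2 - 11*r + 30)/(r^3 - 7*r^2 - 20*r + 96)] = (-r^4 + 22*r^3 - 187*r^2 + 612*r - 456)/(r^6 - 14*r^5 + 9*r^4 + 472*r^3 - 944*r^2 - 3840*r + 9216)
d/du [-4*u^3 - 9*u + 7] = -12*u^2 - 9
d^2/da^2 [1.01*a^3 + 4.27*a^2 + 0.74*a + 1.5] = 6.06*a + 8.54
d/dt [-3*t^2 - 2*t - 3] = -6*t - 2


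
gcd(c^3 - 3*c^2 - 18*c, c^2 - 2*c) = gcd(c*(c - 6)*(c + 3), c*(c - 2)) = c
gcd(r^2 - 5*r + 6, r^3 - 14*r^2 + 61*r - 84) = r - 3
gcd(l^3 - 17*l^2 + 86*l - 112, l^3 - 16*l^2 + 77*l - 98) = l^2 - 9*l + 14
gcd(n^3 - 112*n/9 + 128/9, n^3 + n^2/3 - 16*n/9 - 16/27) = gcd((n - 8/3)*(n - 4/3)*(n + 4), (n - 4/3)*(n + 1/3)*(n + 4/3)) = n - 4/3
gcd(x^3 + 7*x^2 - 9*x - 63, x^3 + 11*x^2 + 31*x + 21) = x^2 + 10*x + 21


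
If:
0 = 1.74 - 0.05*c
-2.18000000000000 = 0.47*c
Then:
No Solution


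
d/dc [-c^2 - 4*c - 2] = -2*c - 4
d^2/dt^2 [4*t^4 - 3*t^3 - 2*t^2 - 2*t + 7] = 48*t^2 - 18*t - 4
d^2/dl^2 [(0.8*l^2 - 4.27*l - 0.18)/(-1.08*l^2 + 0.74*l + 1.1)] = (-8.88178419700125e-16*l^4 + 8.68233600000001*l^3 - 4.442688*l^2 + 29.573424*l - 8.262744)/(1.259712*l^6 - 2.589408*l^5 - 2.074896*l^4 + 4.869496*l^3 + 2.11332*l^2 - 2.6862*l - 1.331)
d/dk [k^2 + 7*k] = 2*k + 7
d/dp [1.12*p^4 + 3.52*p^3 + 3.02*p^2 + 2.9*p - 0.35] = 4.48*p^3 + 10.56*p^2 + 6.04*p + 2.9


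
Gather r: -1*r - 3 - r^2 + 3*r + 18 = -r^2 + 2*r + 15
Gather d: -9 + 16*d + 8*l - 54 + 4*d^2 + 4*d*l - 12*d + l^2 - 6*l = 4*d^2 + d*(4*l + 4) + l^2 + 2*l - 63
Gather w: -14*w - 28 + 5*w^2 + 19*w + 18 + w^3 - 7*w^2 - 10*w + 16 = w^3 - 2*w^2 - 5*w + 6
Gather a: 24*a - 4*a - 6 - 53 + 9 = 20*a - 50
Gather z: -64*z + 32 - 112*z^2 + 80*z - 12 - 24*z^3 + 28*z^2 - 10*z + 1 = -24*z^3 - 84*z^2 + 6*z + 21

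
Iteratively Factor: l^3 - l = (l + 1)*(l^2 - l) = l*(l + 1)*(l - 1)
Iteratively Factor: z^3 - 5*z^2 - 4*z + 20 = (z - 5)*(z^2 - 4) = (z - 5)*(z + 2)*(z - 2)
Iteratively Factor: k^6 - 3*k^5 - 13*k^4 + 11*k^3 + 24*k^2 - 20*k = (k - 1)*(k^5 - 2*k^4 - 15*k^3 - 4*k^2 + 20*k) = (k - 1)*(k + 2)*(k^4 - 4*k^3 - 7*k^2 + 10*k) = (k - 1)^2*(k + 2)*(k^3 - 3*k^2 - 10*k) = (k - 1)^2*(k + 2)^2*(k^2 - 5*k) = (k - 5)*(k - 1)^2*(k + 2)^2*(k)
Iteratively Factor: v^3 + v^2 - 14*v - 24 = (v + 3)*(v^2 - 2*v - 8) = (v - 4)*(v + 3)*(v + 2)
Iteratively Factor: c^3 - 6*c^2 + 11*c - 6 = (c - 2)*(c^2 - 4*c + 3) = (c - 3)*(c - 2)*(c - 1)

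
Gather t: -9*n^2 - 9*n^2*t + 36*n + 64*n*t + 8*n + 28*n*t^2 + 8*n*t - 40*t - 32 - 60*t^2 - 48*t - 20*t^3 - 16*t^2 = -9*n^2 + 44*n - 20*t^3 + t^2*(28*n - 76) + t*(-9*n^2 + 72*n - 88) - 32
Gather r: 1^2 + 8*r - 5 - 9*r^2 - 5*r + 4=-9*r^2 + 3*r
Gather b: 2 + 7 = 9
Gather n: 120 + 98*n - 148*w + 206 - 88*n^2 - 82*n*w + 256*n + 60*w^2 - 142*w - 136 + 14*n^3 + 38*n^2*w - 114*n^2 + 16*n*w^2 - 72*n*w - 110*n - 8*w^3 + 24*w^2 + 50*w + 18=14*n^3 + n^2*(38*w - 202) + n*(16*w^2 - 154*w + 244) - 8*w^3 + 84*w^2 - 240*w + 208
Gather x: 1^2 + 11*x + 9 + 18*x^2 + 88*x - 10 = 18*x^2 + 99*x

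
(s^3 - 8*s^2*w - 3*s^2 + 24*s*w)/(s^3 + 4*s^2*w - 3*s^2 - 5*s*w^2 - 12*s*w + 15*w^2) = s*(s - 8*w)/(s^2 + 4*s*w - 5*w^2)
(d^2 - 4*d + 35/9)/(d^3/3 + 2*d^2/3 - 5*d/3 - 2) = (9*d^2 - 36*d + 35)/(3*(d^3 + 2*d^2 - 5*d - 6))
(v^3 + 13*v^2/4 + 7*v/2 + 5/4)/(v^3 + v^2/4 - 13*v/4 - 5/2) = (v + 1)/(v - 2)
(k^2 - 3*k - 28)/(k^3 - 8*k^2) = (k^2 - 3*k - 28)/(k^2*(k - 8))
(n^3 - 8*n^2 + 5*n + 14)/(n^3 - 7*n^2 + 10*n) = (n^2 - 6*n - 7)/(n*(n - 5))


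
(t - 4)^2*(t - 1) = t^3 - 9*t^2 + 24*t - 16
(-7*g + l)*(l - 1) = -7*g*l + 7*g + l^2 - l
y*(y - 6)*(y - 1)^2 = y^4 - 8*y^3 + 13*y^2 - 6*y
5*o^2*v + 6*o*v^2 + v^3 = v*(o + v)*(5*o + v)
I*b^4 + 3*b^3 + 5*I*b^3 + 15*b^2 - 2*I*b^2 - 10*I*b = b*(b + 5)*(b - 2*I)*(I*b + 1)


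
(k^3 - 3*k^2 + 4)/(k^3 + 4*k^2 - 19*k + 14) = (k^2 - k - 2)/(k^2 + 6*k - 7)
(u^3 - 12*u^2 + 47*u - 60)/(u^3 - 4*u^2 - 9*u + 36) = (u - 5)/(u + 3)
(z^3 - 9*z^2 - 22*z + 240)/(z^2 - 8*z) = z - 1 - 30/z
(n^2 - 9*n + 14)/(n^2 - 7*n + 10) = (n - 7)/(n - 5)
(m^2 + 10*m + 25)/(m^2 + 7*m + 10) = (m + 5)/(m + 2)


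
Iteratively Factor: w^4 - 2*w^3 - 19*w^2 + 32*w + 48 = (w - 3)*(w^3 + w^2 - 16*w - 16) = (w - 4)*(w - 3)*(w^2 + 5*w + 4) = (w - 4)*(w - 3)*(w + 1)*(w + 4)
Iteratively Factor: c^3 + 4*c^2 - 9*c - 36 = (c + 4)*(c^2 - 9) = (c + 3)*(c + 4)*(c - 3)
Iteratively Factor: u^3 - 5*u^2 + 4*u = (u - 1)*(u^2 - 4*u) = (u - 4)*(u - 1)*(u)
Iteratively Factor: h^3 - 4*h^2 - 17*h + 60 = (h + 4)*(h^2 - 8*h + 15) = (h - 5)*(h + 4)*(h - 3)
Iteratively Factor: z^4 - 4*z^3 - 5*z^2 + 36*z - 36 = (z + 3)*(z^3 - 7*z^2 + 16*z - 12) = (z - 2)*(z + 3)*(z^2 - 5*z + 6) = (z - 2)^2*(z + 3)*(z - 3)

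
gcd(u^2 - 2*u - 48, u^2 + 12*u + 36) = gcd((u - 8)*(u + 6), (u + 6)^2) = u + 6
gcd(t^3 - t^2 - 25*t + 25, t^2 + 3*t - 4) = t - 1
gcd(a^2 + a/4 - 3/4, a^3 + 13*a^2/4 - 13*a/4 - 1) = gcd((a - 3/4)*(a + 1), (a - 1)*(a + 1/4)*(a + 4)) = 1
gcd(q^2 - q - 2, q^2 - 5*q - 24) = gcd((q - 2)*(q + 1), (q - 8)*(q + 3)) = 1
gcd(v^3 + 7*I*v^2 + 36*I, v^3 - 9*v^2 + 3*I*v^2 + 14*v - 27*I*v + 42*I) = v + 3*I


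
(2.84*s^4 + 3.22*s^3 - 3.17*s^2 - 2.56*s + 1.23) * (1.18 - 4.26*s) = -12.0984*s^5 - 10.366*s^4 + 17.3038*s^3 + 7.165*s^2 - 8.2606*s + 1.4514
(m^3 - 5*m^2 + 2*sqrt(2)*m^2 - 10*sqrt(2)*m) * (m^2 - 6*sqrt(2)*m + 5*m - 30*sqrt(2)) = m^5 - 4*sqrt(2)*m^4 - 49*m^3 + 100*sqrt(2)*m^2 + 600*m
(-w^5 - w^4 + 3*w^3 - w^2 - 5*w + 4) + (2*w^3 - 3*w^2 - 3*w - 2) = -w^5 - w^4 + 5*w^3 - 4*w^2 - 8*w + 2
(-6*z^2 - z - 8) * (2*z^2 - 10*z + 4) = -12*z^4 + 58*z^3 - 30*z^2 + 76*z - 32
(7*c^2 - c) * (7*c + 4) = 49*c^3 + 21*c^2 - 4*c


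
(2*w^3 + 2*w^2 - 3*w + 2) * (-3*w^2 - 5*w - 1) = -6*w^5 - 16*w^4 - 3*w^3 + 7*w^2 - 7*w - 2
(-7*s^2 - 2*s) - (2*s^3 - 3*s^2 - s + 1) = -2*s^3 - 4*s^2 - s - 1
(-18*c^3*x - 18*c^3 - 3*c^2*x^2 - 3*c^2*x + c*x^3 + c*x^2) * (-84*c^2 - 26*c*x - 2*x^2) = 1512*c^5*x + 1512*c^5 + 720*c^4*x^2 + 720*c^4*x + 30*c^3*x^3 + 30*c^3*x^2 - 20*c^2*x^4 - 20*c^2*x^3 - 2*c*x^5 - 2*c*x^4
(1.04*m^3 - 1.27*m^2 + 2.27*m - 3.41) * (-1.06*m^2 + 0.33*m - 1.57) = -1.1024*m^5 + 1.6894*m^4 - 4.4581*m^3 + 6.3576*m^2 - 4.6892*m + 5.3537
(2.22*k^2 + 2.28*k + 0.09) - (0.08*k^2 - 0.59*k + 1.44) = 2.14*k^2 + 2.87*k - 1.35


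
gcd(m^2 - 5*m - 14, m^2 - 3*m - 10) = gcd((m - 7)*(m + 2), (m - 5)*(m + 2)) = m + 2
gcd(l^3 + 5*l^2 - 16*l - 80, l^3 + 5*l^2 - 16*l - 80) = l^3 + 5*l^2 - 16*l - 80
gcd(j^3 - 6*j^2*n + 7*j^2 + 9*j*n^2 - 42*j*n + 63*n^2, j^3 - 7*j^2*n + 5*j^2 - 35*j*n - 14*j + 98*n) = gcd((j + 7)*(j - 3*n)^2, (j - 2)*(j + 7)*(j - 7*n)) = j + 7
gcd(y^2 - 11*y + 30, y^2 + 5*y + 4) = 1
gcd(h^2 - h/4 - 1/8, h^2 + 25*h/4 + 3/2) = h + 1/4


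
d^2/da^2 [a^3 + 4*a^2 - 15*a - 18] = 6*a + 8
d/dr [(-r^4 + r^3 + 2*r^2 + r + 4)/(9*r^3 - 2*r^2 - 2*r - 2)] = (-9*r^6 + 4*r^5 - 14*r^4 - 14*r^3 - 116*r^2 + 8*r + 6)/(81*r^6 - 36*r^5 - 32*r^4 - 28*r^3 + 12*r^2 + 8*r + 4)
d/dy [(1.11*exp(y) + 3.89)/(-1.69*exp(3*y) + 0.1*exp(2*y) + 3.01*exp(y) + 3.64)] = (3.7518*exp(3*y) + 19.6113*exp(2*y) - 0.778*exp(y) - 7.6685)*exp(y)/(2.8561*exp(6*y) - 0.338*exp(5*y) - 10.1638*exp(4*y) - 11.7012*exp(3*y) + 9.7881*exp(2*y) + 21.9128*exp(y) + 13.2496)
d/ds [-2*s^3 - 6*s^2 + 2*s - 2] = -6*s^2 - 12*s + 2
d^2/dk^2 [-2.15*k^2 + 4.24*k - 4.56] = -4.30000000000000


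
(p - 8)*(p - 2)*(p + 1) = p^3 - 9*p^2 + 6*p + 16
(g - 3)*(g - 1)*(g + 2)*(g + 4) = g^4 + 2*g^3 - 13*g^2 - 14*g + 24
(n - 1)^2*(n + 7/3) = n^3 + n^2/3 - 11*n/3 + 7/3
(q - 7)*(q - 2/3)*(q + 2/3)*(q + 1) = q^4 - 6*q^3 - 67*q^2/9 + 8*q/3 + 28/9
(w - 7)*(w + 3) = w^2 - 4*w - 21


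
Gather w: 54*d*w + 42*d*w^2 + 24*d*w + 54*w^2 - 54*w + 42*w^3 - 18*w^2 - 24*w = 42*w^3 + w^2*(42*d + 36) + w*(78*d - 78)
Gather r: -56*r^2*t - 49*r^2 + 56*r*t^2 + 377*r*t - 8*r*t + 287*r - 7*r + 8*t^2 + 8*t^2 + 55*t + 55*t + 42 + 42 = r^2*(-56*t - 49) + r*(56*t^2 + 369*t + 280) + 16*t^2 + 110*t + 84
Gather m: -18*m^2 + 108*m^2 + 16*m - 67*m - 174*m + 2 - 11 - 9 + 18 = 90*m^2 - 225*m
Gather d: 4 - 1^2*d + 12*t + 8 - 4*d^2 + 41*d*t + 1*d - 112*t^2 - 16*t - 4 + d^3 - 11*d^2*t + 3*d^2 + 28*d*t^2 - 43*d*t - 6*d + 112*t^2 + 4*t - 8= d^3 + d^2*(-11*t - 1) + d*(28*t^2 - 2*t - 6)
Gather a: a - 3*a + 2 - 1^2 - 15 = -2*a - 14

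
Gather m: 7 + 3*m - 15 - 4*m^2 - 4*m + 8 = -4*m^2 - m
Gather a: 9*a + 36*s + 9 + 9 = 9*a + 36*s + 18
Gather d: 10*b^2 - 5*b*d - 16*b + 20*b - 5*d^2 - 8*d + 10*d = 10*b^2 + 4*b - 5*d^2 + d*(2 - 5*b)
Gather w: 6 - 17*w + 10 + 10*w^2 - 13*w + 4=10*w^2 - 30*w + 20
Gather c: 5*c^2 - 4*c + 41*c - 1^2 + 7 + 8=5*c^2 + 37*c + 14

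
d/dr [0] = 0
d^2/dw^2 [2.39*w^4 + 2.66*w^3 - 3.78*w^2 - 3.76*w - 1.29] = 28.68*w^2 + 15.96*w - 7.56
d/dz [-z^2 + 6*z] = 6 - 2*z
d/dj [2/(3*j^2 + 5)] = -12*j/(3*j^2 + 5)^2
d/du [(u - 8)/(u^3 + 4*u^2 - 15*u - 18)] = (u^3 + 4*u^2 - 15*u - (u - 8)*(3*u^2 + 8*u - 15) - 18)/(u^3 + 4*u^2 - 15*u - 18)^2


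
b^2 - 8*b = b*(b - 8)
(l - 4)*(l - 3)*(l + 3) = l^3 - 4*l^2 - 9*l + 36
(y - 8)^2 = y^2 - 16*y + 64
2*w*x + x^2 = x*(2*w + x)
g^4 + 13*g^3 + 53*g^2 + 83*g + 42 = (g + 1)*(g + 2)*(g + 3)*(g + 7)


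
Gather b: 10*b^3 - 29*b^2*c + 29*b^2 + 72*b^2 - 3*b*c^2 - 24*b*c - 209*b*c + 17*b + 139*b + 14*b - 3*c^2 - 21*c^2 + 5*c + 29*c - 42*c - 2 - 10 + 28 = 10*b^3 + b^2*(101 - 29*c) + b*(-3*c^2 - 233*c + 170) - 24*c^2 - 8*c + 16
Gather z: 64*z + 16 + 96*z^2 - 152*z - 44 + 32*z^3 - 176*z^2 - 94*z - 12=32*z^3 - 80*z^2 - 182*z - 40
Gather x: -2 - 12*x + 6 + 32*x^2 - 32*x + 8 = 32*x^2 - 44*x + 12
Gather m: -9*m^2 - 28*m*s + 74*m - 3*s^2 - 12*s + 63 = -9*m^2 + m*(74 - 28*s) - 3*s^2 - 12*s + 63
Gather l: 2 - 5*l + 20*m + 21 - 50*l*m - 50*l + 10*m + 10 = l*(-50*m - 55) + 30*m + 33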